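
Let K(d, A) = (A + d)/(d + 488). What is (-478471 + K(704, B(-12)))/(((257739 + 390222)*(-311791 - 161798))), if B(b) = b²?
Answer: 71292073/45723213102321 ≈ 1.5592e-6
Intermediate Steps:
K(d, A) = (A + d)/(488 + d)
(-478471 + K(704, B(-12)))/(((257739 + 390222)*(-311791 - 161798))) = (-478471 + ((-12)² + 704)/(488 + 704))/(((257739 + 390222)*(-311791 - 161798))) = (-478471 + (144 + 704)/1192)/((647961*(-473589))) = (-478471 + (1/1192)*848)/(-306867202029) = (-478471 + 106/149)*(-1/306867202029) = -71292073/149*(-1/306867202029) = 71292073/45723213102321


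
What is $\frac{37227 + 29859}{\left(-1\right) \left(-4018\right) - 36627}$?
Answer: $- \frac{67086}{32609} \approx -2.0573$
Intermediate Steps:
$\frac{37227 + 29859}{\left(-1\right) \left(-4018\right) - 36627} = \frac{67086}{4018 - 36627} = \frac{67086}{-32609} = 67086 \left(- \frac{1}{32609}\right) = - \frac{67086}{32609}$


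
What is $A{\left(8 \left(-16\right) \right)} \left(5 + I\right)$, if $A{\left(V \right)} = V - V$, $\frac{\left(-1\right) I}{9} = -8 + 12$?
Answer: $0$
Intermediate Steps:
$I = -36$ ($I = - 9 \left(-8 + 12\right) = \left(-9\right) 4 = -36$)
$A{\left(V \right)} = 0$
$A{\left(8 \left(-16\right) \right)} \left(5 + I\right) = 0 \left(5 - 36\right) = 0 \left(-31\right) = 0$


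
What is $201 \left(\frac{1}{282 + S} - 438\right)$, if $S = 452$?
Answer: $- \frac{64619691}{734} \approx -88038.0$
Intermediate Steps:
$201 \left(\frac{1}{282 + S} - 438\right) = 201 \left(\frac{1}{282 + 452} - 438\right) = 201 \left(\frac{1}{734} - 438\right) = 201 \left(- \frac{321491}{734}\right) = - \frac{64619691}{734}$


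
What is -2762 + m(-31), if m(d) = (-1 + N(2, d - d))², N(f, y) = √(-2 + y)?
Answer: -2762 + (1 - I*√2)² ≈ -2763.0 - 2.8284*I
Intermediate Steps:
m(d) = (-1 + I*√2)² (m(d) = (-1 + √(-2 + (d - d)))² = (-1 + √(-2 + 0))² = (-1 + √(-2))² = (-1 + I*√2)²)
-2762 + m(-31) = -2762 + (1 - I*√2)²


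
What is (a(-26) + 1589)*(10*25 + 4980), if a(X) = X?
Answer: 8174490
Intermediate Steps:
(a(-26) + 1589)*(10*25 + 4980) = (-26 + 1589)*(10*25 + 4980) = 1563*(250 + 4980) = 1563*5230 = 8174490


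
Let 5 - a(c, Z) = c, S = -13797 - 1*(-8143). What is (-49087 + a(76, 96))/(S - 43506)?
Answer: 24579/24580 ≈ 0.99996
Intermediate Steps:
S = -5654 (S = -13797 + 8143 = -5654)
a(c, Z) = 5 - c
(-49087 + a(76, 96))/(S - 43506) = (-49087 + (5 - 1*76))/(-5654 - 43506) = (-49087 + (5 - 76))/(-49160) = (-49087 - 71)*(-1/49160) = -49158*(-1/49160) = 24579/24580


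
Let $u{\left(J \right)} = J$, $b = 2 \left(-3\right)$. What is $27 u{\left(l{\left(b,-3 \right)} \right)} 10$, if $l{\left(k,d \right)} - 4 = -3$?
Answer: $270$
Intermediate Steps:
$b = -6$
$l{\left(k,d \right)} = 1$ ($l{\left(k,d \right)} = 4 - 3 = 1$)
$27 u{\left(l{\left(b,-3 \right)} \right)} 10 = 27 \cdot 1 \cdot 10 = 27 \cdot 10 = 270$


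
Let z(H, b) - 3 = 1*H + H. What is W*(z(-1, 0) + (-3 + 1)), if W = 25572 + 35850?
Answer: -61422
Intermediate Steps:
W = 61422
z(H, b) = 3 + 2*H (z(H, b) = 3 + (1*H + H) = 3 + (H + H) = 3 + 2*H)
W*(z(-1, 0) + (-3 + 1)) = 61422*((3 + 2*(-1)) + (-3 + 1)) = 61422*((3 - 2) - 2) = 61422*(1 - 2) = 61422*(-1) = -61422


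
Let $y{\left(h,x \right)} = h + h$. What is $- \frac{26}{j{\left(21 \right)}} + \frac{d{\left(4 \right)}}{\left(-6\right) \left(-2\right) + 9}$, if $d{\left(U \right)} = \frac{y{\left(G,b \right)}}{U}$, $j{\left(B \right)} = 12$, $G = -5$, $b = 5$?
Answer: $- \frac{16}{7} \approx -2.2857$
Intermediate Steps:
$y{\left(h,x \right)} = 2 h$
$d{\left(U \right)} = - \frac{10}{U}$ ($d{\left(U \right)} = \frac{2 \left(-5\right)}{U} = - \frac{10}{U}$)
$- \frac{26}{j{\left(21 \right)}} + \frac{d{\left(4 \right)}}{\left(-6\right) \left(-2\right) + 9} = - \frac{26}{12} + \frac{\left(-10\right) \frac{1}{4}}{\left(-6\right) \left(-2\right) + 9} = \left(-26\right) \frac{1}{12} + \frac{\left(-10\right) \frac{1}{4}}{12 + 9} = - \frac{13}{6} - \frac{5}{2 \cdot 21} = - \frac{13}{6} - \frac{5}{42} = - \frac{16}{7}$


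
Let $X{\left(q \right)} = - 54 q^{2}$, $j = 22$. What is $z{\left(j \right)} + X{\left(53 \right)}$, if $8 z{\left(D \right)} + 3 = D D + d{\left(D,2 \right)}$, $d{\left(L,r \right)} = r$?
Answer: $- \frac{1213005}{8} \approx -1.5163 \cdot 10^{5}$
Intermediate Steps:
$z{\left(D \right)} = - \frac{1}{8} + \frac{D^{2}}{8}$ ($z{\left(D \right)} = - \frac{3}{8} + \frac{D D + 2}{8} = - \frac{3}{8} + \frac{D^{2} + 2}{8} = - \frac{3}{8} + \frac{2 + D^{2}}{8} = - \frac{3}{8} + \left(\frac{1}{4} + \frac{D^{2}}{8}\right) = - \frac{1}{8} + \frac{D^{2}}{8}$)
$z{\left(j \right)} + X{\left(53 \right)} = \left(- \frac{1}{8} + \frac{22^{2}}{8}\right) - 54 \cdot 53^{2} = \left(- \frac{1}{8} + \frac{1}{8} \cdot 484\right) - 151686 = \left(- \frac{1}{8} + \frac{121}{2}\right) - 151686 = \frac{483}{8} - 151686 = - \frac{1213005}{8}$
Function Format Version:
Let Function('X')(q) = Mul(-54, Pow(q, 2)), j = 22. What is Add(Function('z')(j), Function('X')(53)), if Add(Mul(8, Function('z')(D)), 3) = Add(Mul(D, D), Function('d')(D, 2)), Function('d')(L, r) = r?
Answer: Rational(-1213005, 8) ≈ -1.5163e+5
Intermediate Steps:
Function('z')(D) = Add(Rational(-1, 8), Mul(Rational(1, 8), Pow(D, 2))) (Function('z')(D) = Add(Rational(-3, 8), Mul(Rational(1, 8), Add(Mul(D, D), 2))) = Add(Rational(-3, 8), Mul(Rational(1, 8), Add(Pow(D, 2), 2))) = Add(Rational(-3, 8), Mul(Rational(1, 8), Add(2, Pow(D, 2)))) = Add(Rational(-3, 8), Add(Rational(1, 4), Mul(Rational(1, 8), Pow(D, 2)))) = Add(Rational(-1, 8), Mul(Rational(1, 8), Pow(D, 2))))
Add(Function('z')(j), Function('X')(53)) = Add(Add(Rational(-1, 8), Mul(Rational(1, 8), Pow(22, 2))), Mul(-54, Pow(53, 2))) = Add(Add(Rational(-1, 8), Mul(Rational(1, 8), 484)), Mul(-54, 2809)) = Add(Add(Rational(-1, 8), Rational(121, 2)), -151686) = Add(Rational(483, 8), -151686) = Rational(-1213005, 8)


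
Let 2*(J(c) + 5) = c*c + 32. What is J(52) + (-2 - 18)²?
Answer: 1763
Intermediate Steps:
J(c) = 11 + c²/2 (J(c) = -5 + (c*c + 32)/2 = -5 + (c² + 32)/2 = -5 + (32 + c²)/2 = -5 + (16 + c²/2) = 11 + c²/2)
J(52) + (-2 - 18)² = (11 + (½)*52²) + (-2 - 18)² = (11 + (½)*2704) + (-20)² = (11 + 1352) + 400 = 1363 + 400 = 1763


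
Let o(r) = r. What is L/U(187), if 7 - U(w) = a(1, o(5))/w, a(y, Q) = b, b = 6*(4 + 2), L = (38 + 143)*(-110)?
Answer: -3723170/1273 ≈ -2924.7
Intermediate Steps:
L = -19910 (L = 181*(-110) = -19910)
b = 36 (b = 6*6 = 36)
a(y, Q) = 36
U(w) = 7 - 36/w
L/U(187) = -19910/(7 - 36/187) = -19910/1273/187 = -19910*187/1273 = -3723170/1273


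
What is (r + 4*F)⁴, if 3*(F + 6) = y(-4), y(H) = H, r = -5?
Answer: 112550881/81 ≈ 1.3895e+6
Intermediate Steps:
F = -22/3 (F = -6 + (⅓)*(-4) = -6 - 4/3 = -22/3 ≈ -7.3333)
(r + 4*F)⁴ = (-5 + 4*(-22/3))⁴ = (-5 - 88/3)⁴ = (-103/3)⁴ = 112550881/81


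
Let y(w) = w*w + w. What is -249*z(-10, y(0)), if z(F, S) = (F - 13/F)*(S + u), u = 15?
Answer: 64989/2 ≈ 32495.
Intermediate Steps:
y(w) = w + w**2 (y(w) = w**2 + w = w + w**2)
z(F, S) = (15 + S)*(F - 13/F) (z(F, S) = (F - 13/F)*(S + 15) = (F - 13/F)*(15 + S) = (15 + S)*(F - 13/F))
-249*z(-10, y(0)) = -249*(-195 - 0*(1 + 0) + (-10)**2*(15 + 0*(1 + 0)))/(-10) = -(-249)*(-195 - 0 + 100*(15 + 0*1))/10 = -(-249)*(-195 - 13*0 + 100*(15 + 0))/10 = -(-249)*(-195 + 0 + 100*15)/10 = -(-249)*(-195 + 0 + 1500)/10 = -(-249)*1305/10 = -249*(-261/2) = 64989/2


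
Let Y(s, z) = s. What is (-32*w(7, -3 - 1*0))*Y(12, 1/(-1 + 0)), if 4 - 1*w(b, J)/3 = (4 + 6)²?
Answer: 110592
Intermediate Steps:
w(b, J) = -288 (w(b, J) = 12 - 3*(4 + 6)² = 12 - 3*10² = 12 - 3*100 = 12 - 300 = -288)
(-32*w(7, -3 - 1*0))*Y(12, 1/(-1 + 0)) = -32*(-288)*12 = 9216*12 = 110592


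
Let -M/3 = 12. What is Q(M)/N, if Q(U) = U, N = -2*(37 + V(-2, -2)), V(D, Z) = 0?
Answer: 18/37 ≈ 0.48649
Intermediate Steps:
M = -36 (M = -3*12 = -36)
N = -74 (N = -2*(37 + 0) = -2*37 = -74)
Q(M)/N = -36/(-74) = -36*(-1/74) = 18/37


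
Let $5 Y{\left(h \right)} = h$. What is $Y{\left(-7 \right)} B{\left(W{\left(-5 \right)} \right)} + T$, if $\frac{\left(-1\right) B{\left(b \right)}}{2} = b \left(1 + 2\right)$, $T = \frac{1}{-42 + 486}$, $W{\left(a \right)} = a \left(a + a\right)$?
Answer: $\frac{186481}{444} \approx 420.0$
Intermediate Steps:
$Y{\left(h \right)} = \frac{h}{5}$
$W{\left(a \right)} = 2 a^{2}$ ($W{\left(a \right)} = a 2 a = 2 a^{2}$)
$T = \frac{1}{444} \approx 0.0022523$
$B{\left(b \right)} = - 6 b$ ($B{\left(b \right)} = - 2 b \left(1 + 2\right) = - 2 b 3 = - 2 \cdot 3 b = - 6 b$)
$Y{\left(-7 \right)} B{\left(W{\left(-5 \right)} \right)} + T = \frac{1}{5} \left(-7\right) \left(- 6 \cdot 2 \left(-5\right)^{2}\right) + \frac{1}{444} = - \frac{7 \left(- 6 \cdot 2 \cdot 25\right)}{5} + \frac{1}{444} = - \frac{7 \left(\left(-6\right) 50\right)}{5} + \frac{1}{444} = \left(- \frac{7}{5}\right) \left(-300\right) + \frac{1}{444} = 420 + \frac{1}{444} = \frac{186481}{444}$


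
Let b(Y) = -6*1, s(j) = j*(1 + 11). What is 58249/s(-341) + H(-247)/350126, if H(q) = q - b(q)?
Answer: -328959283/23108316 ≈ -14.236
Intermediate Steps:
s(j) = 12*j (s(j) = j*12 = 12*j)
b(Y) = -6
H(q) = 6 + q (H(q) = q - 1*(-6) = q + 6 = 6 + q)
58249/s(-341) + H(-247)/350126 = 58249/((12*(-341))) + (6 - 247)/350126 = 58249/(-4092) - 241*1/350126 = 58249*(-1/4092) - 241/350126 = -1879/132 - 241/350126 = -328959283/23108316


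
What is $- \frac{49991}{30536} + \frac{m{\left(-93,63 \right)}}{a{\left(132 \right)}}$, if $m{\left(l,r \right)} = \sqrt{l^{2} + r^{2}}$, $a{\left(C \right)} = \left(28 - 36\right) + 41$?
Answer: $- \frac{49991}{30536} + \frac{\sqrt{1402}}{11} \approx 1.7668$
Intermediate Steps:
$a{\left(C \right)} = 33$ ($a{\left(C \right)} = -8 + 41 = 33$)
$- \frac{49991}{30536} + \frac{m{\left(-93,63 \right)}}{a{\left(132 \right)}} = - \frac{49991}{30536} + \frac{\sqrt{\left(-93\right)^{2} + 63^{2}}}{33} = \left(-49991\right) \frac{1}{30536} + \sqrt{8649 + 3969} \cdot \frac{1}{33} = - \frac{49991}{30536} + \sqrt{12618} \cdot \frac{1}{33} = - \frac{49991}{30536} + 3 \sqrt{1402} \cdot \frac{1}{33} = - \frac{49991}{30536} + \frac{\sqrt{1402}}{11}$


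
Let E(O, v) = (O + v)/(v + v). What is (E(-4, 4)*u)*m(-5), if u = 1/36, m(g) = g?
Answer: 0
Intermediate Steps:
u = 1/36 ≈ 0.027778
E(O, v) = (O + v)/(2*v) (E(O, v) = (O + v)/((2*v)) = (O + v)*(1/(2*v)) = (O + v)/(2*v))
(E(-4, 4)*u)*m(-5) = (((½)*(-4 + 4)/4)*(1/36))*(-5) = (((½)*(¼)*0)*(1/36))*(-5) = (0*(1/36))*(-5) = 0*(-5) = 0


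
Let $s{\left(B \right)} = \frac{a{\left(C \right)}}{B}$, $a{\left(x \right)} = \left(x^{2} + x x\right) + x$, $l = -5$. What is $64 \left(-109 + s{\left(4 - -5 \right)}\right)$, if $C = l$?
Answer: $-6656$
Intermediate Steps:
$C = -5$
$a{\left(x \right)} = x + 2 x^{2}$ ($a{\left(x \right)} = \left(x^{2} + x^{2}\right) + x = 2 x^{2} + x = x + 2 x^{2}$)
$s{\left(B \right)} = \frac{45}{B}$ ($s{\left(B \right)} = \frac{\left(-5\right) \left(1 + 2 \left(-5\right)\right)}{B} = \frac{\left(-5\right) \left(1 - 10\right)}{B} = \frac{\left(-5\right) \left(-9\right)}{B} = \frac{45}{B}$)
$64 \left(-109 + s{\left(4 - -5 \right)}\right) = 64 \left(-109 + \frac{45}{4 - -5}\right) = 64 \left(-109 + \frac{45}{4 + 5}\right) = 64 \left(-109 + \frac{45}{9}\right) = 64 \left(-109 + 45 \cdot \frac{1}{9}\right) = 64 \left(-109 + 5\right) = 64 \left(-104\right) = -6656$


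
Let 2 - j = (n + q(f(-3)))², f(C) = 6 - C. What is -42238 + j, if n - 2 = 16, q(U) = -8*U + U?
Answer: -44261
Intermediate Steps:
q(U) = -7*U
n = 18 (n = 2 + 16 = 18)
j = -2023 (j = 2 - (18 - 7*(6 - 1*(-3)))² = 2 - (18 - 7*(6 + 3))² = 2 - (18 - 7*9)² = 2 - (18 - 63)² = 2 - 1*(-45)² = 2 - 1*2025 = 2 - 2025 = -2023)
-42238 + j = -42238 - 2023 = -44261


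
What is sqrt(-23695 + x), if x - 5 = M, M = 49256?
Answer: sqrt(25566) ≈ 159.89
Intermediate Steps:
x = 49261 (x = 5 + 49256 = 49261)
sqrt(-23695 + x) = sqrt(-23695 + 49261) = sqrt(25566)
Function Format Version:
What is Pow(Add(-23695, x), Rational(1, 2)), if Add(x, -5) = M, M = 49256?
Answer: Pow(25566, Rational(1, 2)) ≈ 159.89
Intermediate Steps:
x = 49261 (x = Add(5, 49256) = 49261)
Pow(Add(-23695, x), Rational(1, 2)) = Pow(Add(-23695, 49261), Rational(1, 2)) = Pow(25566, Rational(1, 2))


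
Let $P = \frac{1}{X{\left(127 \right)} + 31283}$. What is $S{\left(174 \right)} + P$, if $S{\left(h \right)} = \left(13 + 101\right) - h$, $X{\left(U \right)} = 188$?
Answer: $- \frac{1888259}{31471} \approx -60.0$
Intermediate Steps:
$S{\left(h \right)} = 114 - h$
$P = \frac{1}{31471}$ ($P = \frac{1}{188 + 31283} = \frac{1}{31471} \approx 3.1775 \cdot 10^{-5}$)
$S{\left(174 \right)} + P = \left(114 - 174\right) + \frac{1}{31471} = -60 + \frac{1}{31471} = - \frac{1888259}{31471}$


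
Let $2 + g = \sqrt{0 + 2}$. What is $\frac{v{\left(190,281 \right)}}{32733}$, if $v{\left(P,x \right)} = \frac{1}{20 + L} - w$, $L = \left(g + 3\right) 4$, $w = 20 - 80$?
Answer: $\frac{1361}{741948} - \frac{\sqrt{2}}{4451688} \approx 0.001834$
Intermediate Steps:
$g = -2 + \sqrt{2}$ ($g = -2 + \sqrt{0 + 2} = -2 + \sqrt{2} \approx -0.58579$)
$w = -60$ ($w = 20 - 80 = -60$)
$L = 4 + 4 \sqrt{2}$ ($L = \left(\left(-2 + \sqrt{2}\right) + 3\right) 4 = \left(1 + \sqrt{2}\right) 4 = 4 + 4 \sqrt{2} \approx 9.6569$)
$v{\left(P,x \right)} = 60 + \frac{1}{24 + 4 \sqrt{2}}$ ($v{\left(P,x \right)} = \frac{1}{20 + \left(4 + 4 \sqrt{2}\right)} - -60 = \frac{1}{24 + 4 \sqrt{2}} + 60 = 60 + \frac{1}{24 + 4 \sqrt{2}}$)
$\frac{v{\left(190,281 \right)}}{32733} = \frac{\frac{4083}{68} - \frac{\sqrt{2}}{136}}{32733} = \left(\frac{4083}{68} - \frac{\sqrt{2}}{136}\right) \frac{1}{32733} = \frac{1361}{741948} - \frac{\sqrt{2}}{4451688}$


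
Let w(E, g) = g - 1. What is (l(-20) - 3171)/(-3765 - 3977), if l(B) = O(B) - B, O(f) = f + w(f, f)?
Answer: 228/553 ≈ 0.41230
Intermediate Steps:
w(E, g) = -1 + g
O(f) = -1 + 2*f (O(f) = f + (-1 + f) = -1 + 2*f)
l(B) = -1 + B (l(B) = (-1 + 2*B) - B = -1 + B)
(l(-20) - 3171)/(-3765 - 3977) = ((-1 - 20) - 3171)/(-3765 - 3977) = (-21 - 3171)/(-7742) = -3192*(-1/7742) = 228/553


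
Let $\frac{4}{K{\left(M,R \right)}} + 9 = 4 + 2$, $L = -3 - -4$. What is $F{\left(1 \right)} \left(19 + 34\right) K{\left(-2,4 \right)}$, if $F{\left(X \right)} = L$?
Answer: $- \frac{212}{3} \approx -70.667$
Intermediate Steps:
$L = 1$ ($L = -3 + 4 = 1$)
$F{\left(X \right)} = 1$
$K{\left(M,R \right)} = - \frac{4}{3}$ ($K{\left(M,R \right)} = \frac{4}{-9 + \left(4 + 2\right)} = \frac{4}{-9 + 6} = \frac{4}{-3} = 4 \left(- \frac{1}{3}\right) = - \frac{4}{3}$)
$F{\left(1 \right)} \left(19 + 34\right) K{\left(-2,4 \right)} = 1 \left(19 + 34\right) \left(- \frac{4}{3}\right) = 1 \cdot 53 \left(- \frac{4}{3}\right) = 1 \left(- \frac{212}{3}\right) = - \frac{212}{3}$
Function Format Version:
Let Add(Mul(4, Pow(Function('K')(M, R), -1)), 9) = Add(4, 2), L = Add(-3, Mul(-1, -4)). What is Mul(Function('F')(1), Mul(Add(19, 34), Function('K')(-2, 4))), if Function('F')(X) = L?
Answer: Rational(-212, 3) ≈ -70.667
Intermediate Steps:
L = 1 (L = Add(-3, 4) = 1)
Function('F')(X) = 1
Function('K')(M, R) = Rational(-4, 3) (Function('K')(M, R) = Mul(4, Pow(Add(-9, Add(4, 2)), -1)) = Mul(4, Pow(Add(-9, 6), -1)) = Mul(4, Pow(-3, -1)) = Mul(4, Rational(-1, 3)) = Rational(-4, 3))
Mul(Function('F')(1), Mul(Add(19, 34), Function('K')(-2, 4))) = Mul(1, Mul(Add(19, 34), Rational(-4, 3))) = Mul(1, Mul(53, Rational(-4, 3))) = Mul(1, Rational(-212, 3)) = Rational(-212, 3)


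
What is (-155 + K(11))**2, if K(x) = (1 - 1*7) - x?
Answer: 29584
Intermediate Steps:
K(x) = -6 - x (K(x) = (1 - 7) - x = -6 - x)
(-155 + K(11))**2 = (-155 + (-6 - 1*11))**2 = (-155 + (-6 - 11))**2 = (-155 - 17)**2 = (-172)**2 = 29584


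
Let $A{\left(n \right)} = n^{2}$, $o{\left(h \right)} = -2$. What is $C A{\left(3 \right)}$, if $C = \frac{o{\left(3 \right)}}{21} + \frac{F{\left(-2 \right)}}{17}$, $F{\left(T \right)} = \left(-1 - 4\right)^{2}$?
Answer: $\frac{1473}{119} \approx 12.378$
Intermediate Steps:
$F{\left(T \right)} = 25$ ($F{\left(T \right)} = \left(-5\right)^{2} = 25$)
$C = \frac{491}{357}$ ($C = - \frac{2}{21} + \frac{25}{17} = \frac{491}{357} \approx 1.3754$)
$C A{\left(3 \right)} = \frac{491 \cdot 3^{2}}{357} = \frac{491}{357} \cdot 9 = \frac{1473}{119}$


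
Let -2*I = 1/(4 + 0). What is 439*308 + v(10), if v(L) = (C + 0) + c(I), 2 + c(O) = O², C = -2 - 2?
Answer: 8653185/64 ≈ 1.3521e+5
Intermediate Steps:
I = -⅛ (I = -1/(2*(4 + 0)) = -½/4 = -½*¼ = -⅛ ≈ -0.12500)
C = -4
c(O) = -2 + O²
v(L) = -383/64 (v(L) = (-4 + 0) + (-2 + (-⅛)²) = -4 + (-2 + 1/64) = -4 - 127/64 = -383/64)
439*308 + v(10) = 439*308 - 383/64 = 135212 - 383/64 = 8653185/64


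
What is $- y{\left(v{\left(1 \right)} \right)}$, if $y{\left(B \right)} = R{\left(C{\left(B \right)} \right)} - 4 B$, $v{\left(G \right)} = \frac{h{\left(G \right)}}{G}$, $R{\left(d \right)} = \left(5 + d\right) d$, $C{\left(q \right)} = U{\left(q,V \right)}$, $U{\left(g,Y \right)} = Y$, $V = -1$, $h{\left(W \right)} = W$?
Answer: $8$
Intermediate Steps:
$C{\left(q \right)} = -1$
$R{\left(d \right)} = d \left(5 + d\right)$
$v{\left(G \right)} = 1$ ($v{\left(G \right)} = \frac{G}{G} = 1$)
$y{\left(B \right)} = -4 - 4 B$ ($y{\left(B \right)} = - (5 - 1) - 4 B = \left(-1\right) 4 - 4 B = -4 - 4 B$)
$- y{\left(v{\left(1 \right)} \right)} = - (-4 - 4) = \left(-1\right) \left(-8\right) = 8$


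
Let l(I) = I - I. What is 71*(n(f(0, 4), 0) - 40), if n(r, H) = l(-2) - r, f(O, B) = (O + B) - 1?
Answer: -3053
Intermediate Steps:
f(O, B) = -1 + B + O (f(O, B) = (B + O) - 1 = -1 + B + O)
l(I) = 0
n(r, H) = -r (n(r, H) = 0 - r = -r)
71*(n(f(0, 4), 0) - 40) = 71*(-(-1 + 4 + 0) - 40) = 71*(-1*3 - 40) = 71*(-3 - 40) = 71*(-43) = -3053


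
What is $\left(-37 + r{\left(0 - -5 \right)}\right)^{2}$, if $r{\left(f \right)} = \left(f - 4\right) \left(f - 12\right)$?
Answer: $1936$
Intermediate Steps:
$r{\left(f \right)} = \left(-12 + f\right) \left(-4 + f\right)$ ($r{\left(f \right)} = \left(-4 + f\right) \left(-12 + f\right) = \left(-12 + f\right) \left(-4 + f\right)$)
$\left(-37 + r{\left(0 - -5 \right)}\right)^{2} = \left(-37 + \left(48 + \left(0 - -5\right)^{2} - 16 \left(0 - -5\right)\right)\right)^{2} = \left(-37 + \left(48 + \left(0 + 5\right)^{2} - 16 \left(0 + 5\right)\right)\right)^{2} = \left(-37 + \left(48 + 5^{2} - 80\right)\right)^{2} = \left(-37 + \left(48 + 25 - 80\right)\right)^{2} = \left(-37 - 7\right)^{2} = \left(-44\right)^{2} = 1936$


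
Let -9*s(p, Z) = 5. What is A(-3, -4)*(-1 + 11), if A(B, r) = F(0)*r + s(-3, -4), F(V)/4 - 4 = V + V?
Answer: -5810/9 ≈ -645.56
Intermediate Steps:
F(V) = 16 + 8*V (F(V) = 16 + 4*(V + V) = 16 + 4*(2*V) = 16 + 8*V)
s(p, Z) = -5/9 (s(p, Z) = -1/9*5 = -5/9)
A(B, r) = -5/9 + 16*r (A(B, r) = (16 + 8*0)*r - 5/9 = (16 + 0)*r - 5/9 = 16*r - 5/9 = -5/9 + 16*r)
A(-3, -4)*(-1 + 11) = (-5/9 + 16*(-4))*(-1 + 11) = (-5/9 - 64)*10 = -581/9*10 = -5810/9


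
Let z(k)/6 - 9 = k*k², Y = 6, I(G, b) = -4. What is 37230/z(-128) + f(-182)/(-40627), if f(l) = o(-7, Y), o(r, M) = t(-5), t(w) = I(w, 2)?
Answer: -243701963/85200628661 ≈ -0.0028603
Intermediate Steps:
t(w) = -4
o(r, M) = -4
f(l) = -4
z(k) = 54 + 6*k³ (z(k) = 54 + 6*(k*k²) = 54 + 6*k³)
37230/z(-128) + f(-182)/(-40627) = 37230/(54 + 6*(-128)³) - 4/(-40627) = 37230/(54 + 6*(-2097152)) - 4*(-1/40627) = 37230/(54 - 12582912) + 4/40627 = 37230/(-12582858) + 4/40627 = 37230*(-1/12582858) + 4/40627 = -6205/2097143 + 4/40627 = -243701963/85200628661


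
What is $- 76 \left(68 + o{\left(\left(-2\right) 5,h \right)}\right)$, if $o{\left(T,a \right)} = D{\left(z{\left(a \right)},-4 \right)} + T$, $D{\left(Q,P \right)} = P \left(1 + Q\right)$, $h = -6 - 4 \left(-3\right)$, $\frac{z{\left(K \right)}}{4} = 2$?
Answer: $-1672$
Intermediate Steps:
$z{\left(K \right)} = 8$ ($z{\left(K \right)} = 4 \cdot 2 = 8$)
$h = 6$ ($h = -6 - -12 = -6 + 12 = 6$)
$o{\left(T,a \right)} = -36 + T$ ($o{\left(T,a \right)} = - 4 \left(1 + 8\right) + T = \left(-4\right) 9 + T = -36 + T$)
$- 76 \left(68 + o{\left(\left(-2\right) 5,h \right)}\right) = - 76 \left(68 - 46\right) = \left(-76\right) 22 = -1672$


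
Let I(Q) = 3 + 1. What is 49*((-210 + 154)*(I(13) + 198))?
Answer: -554288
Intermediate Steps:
I(Q) = 4
49*((-210 + 154)*(I(13) + 198)) = 49*((-210 + 154)*(4 + 198)) = 49*(-56*202) = 49*(-11312) = -554288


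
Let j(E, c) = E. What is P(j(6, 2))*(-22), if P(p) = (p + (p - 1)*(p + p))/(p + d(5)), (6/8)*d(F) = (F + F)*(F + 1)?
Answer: -726/43 ≈ -16.884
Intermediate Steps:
d(F) = 8*F*(1 + F)/3 (d(F) = 4*((F + F)*(F + 1))/3 = 4*((2*F)*(1 + F))/3 = 4*(2*F*(1 + F))/3 = 8*F*(1 + F)/3)
P(p) = (p + 2*p*(-1 + p))/(80 + p) (P(p) = (p + (p - 1)*(p + p))/(p + (8/3)*5*(1 + 5)) = (p + (-1 + p)*(2*p))/(p + (8/3)*5*6) = (p + 2*p*(-1 + p))/(p + 80) = (p + 2*p*(-1 + p))/(80 + p))
P(j(6, 2))*(-22) = (6*(-1 + 2*6)/(80 + 6))*(-22) = (6*(-1 + 12)/86)*(-22) = (6*(1/86)*11)*(-22) = (33/43)*(-22) = -726/43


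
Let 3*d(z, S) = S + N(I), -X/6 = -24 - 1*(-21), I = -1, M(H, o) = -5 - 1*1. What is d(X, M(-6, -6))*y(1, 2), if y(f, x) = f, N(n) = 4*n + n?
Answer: -11/3 ≈ -3.6667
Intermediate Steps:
M(H, o) = -6 (M(H, o) = -5 - 1 = -6)
N(n) = 5*n
X = 18 (X = -6*(-24 - 1*(-21)) = -6*(-24 + 21) = -6*(-3) = 18)
d(z, S) = -5/3 + S/3 (d(z, S) = (S + 5*(-1))/3 = (S - 5)/3 = (-5 + S)/3 = -5/3 + S/3)
d(X, M(-6, -6))*y(1, 2) = (-5/3 + (⅓)*(-6))*1 = (-5/3 - 2)*1 = -11/3*1 = -11/3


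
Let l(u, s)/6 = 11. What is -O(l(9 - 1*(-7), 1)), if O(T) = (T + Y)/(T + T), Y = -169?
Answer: 103/132 ≈ 0.78030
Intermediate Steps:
l(u, s) = 66 (l(u, s) = 6*11 = 66)
O(T) = (-169 + T)/(2*T) (O(T) = (T - 169)/(T + T) = (-169 + T)/((2*T)) = (-169 + T)*(1/(2*T)) = (-169 + T)/(2*T))
-O(l(9 - 1*(-7), 1)) = -(-169 + 66)/(2*66) = -(-103)/(2*66) = -1*(-103/132) = 103/132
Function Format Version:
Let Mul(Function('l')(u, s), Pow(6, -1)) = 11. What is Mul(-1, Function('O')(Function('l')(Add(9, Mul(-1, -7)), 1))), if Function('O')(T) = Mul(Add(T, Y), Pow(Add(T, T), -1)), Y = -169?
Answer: Rational(103, 132) ≈ 0.78030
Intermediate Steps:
Function('l')(u, s) = 66 (Function('l')(u, s) = Mul(6, 11) = 66)
Function('O')(T) = Mul(Rational(1, 2), Pow(T, -1), Add(-169, T)) (Function('O')(T) = Mul(Add(T, -169), Pow(Add(T, T), -1)) = Mul(Add(-169, T), Pow(Mul(2, T), -1)) = Mul(Add(-169, T), Mul(Rational(1, 2), Pow(T, -1))) = Mul(Rational(1, 2), Pow(T, -1), Add(-169, T)))
Mul(-1, Function('O')(Function('l')(Add(9, Mul(-1, -7)), 1))) = Mul(-1, Mul(Rational(1, 2), Pow(66, -1), Add(-169, 66))) = Mul(-1, Mul(Rational(1, 2), Rational(1, 66), -103)) = Mul(-1, Rational(-103, 132)) = Rational(103, 132)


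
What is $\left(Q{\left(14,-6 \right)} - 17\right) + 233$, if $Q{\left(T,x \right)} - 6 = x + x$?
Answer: $210$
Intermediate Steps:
$Q{\left(T,x \right)} = 6 + 2 x$ ($Q{\left(T,x \right)} = 6 + \left(x + x\right) = 6 + 2 x$)
$\left(Q{\left(14,-6 \right)} - 17\right) + 233 = \left(\left(6 + 2 \left(-6\right)\right) - 17\right) + 233 = \left(\left(6 - 12\right) - 17\right) + 233 = \left(-6 - 17\right) + 233 = -23 + 233 = 210$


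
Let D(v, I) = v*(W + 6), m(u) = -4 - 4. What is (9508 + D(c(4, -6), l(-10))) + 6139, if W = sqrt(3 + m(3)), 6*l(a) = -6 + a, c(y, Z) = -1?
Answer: 15641 - I*sqrt(5) ≈ 15641.0 - 2.2361*I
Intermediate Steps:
m(u) = -8
l(a) = -1 + a/6 (l(a) = (-6 + a)/6 = -1 + a/6)
W = I*sqrt(5) (W = sqrt(3 - 8) = sqrt(-5) = I*sqrt(5) ≈ 2.2361*I)
D(v, I) = v*(6 + I*sqrt(5)) (D(v, I) = v*(I*sqrt(5) + 6) = v*(6 + I*sqrt(5)))
(9508 + D(c(4, -6), l(-10))) + 6139 = (9508 - (6 + I*sqrt(5))) + 6139 = (9508 + (-6 - I*sqrt(5))) + 6139 = (9502 - I*sqrt(5)) + 6139 = 15641 - I*sqrt(5)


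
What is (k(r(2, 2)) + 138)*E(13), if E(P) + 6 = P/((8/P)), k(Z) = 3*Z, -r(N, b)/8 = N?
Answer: 5445/4 ≈ 1361.3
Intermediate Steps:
r(N, b) = -8*N
E(P) = -6 + P²/8 (E(P) = -6 + P/((8/P)) = -6 + P*(P/8) = -6 + P²/8)
(k(r(2, 2)) + 138)*E(13) = (3*(-8*2) + 138)*(-6 + (⅛)*13²) = (3*(-16) + 138)*(-6 + (⅛)*169) = (-48 + 138)*(-6 + 169/8) = 90*(121/8) = 5445/4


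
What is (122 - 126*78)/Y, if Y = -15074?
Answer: 4853/7537 ≈ 0.64389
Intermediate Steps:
(122 - 126*78)/Y = (122 - 126*78)/(-15074) = (122 - 9828)*(-1/15074) = -9706*(-1/15074) = 4853/7537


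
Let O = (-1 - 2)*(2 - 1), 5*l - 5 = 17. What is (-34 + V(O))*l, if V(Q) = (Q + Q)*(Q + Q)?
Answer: 44/5 ≈ 8.8000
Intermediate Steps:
l = 22/5 (l = 1 + (1/5)*17 = 1 + 17/5 = 22/5 ≈ 4.4000)
O = -3 (O = -3*1 = -3)
V(Q) = 4*Q**2 (V(Q) = (2*Q)*(2*Q) = 4*Q**2)
(-34 + V(O))*l = (-34 + 4*(-3)**2)*(22/5) = (-34 + 4*9)*(22/5) = (-34 + 36)*(22/5) = 2*(22/5) = 44/5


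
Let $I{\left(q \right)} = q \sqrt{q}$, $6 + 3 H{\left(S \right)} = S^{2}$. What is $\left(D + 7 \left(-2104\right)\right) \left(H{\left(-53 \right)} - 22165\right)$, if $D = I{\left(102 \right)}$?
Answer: $\frac{938055776}{3} - 2165528 \sqrt{102} \approx 2.9081 \cdot 10^{8}$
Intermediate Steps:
$H{\left(S \right)} = -2 + \frac{S^{2}}{3}$
$I{\left(q \right)} = q^{\frac{3}{2}}$
$D = 102 \sqrt{102}$ ($D = 102^{\frac{3}{2}} = 102 \sqrt{102} \approx 1030.2$)
$\left(D + 7 \left(-2104\right)\right) \left(H{\left(-53 \right)} - 22165\right) = \left(102 \sqrt{102} + 7 \left(-2104\right)\right) \left(\left(-2 + \frac{\left(-53\right)^{2}}{3}\right) - 22165\right) = \left(102 \sqrt{102} - 14728\right) \left(\left(-2 + \frac{1}{3} \cdot 2809\right) - 22165\right) = \left(-14728 + 102 \sqrt{102}\right) \left(\left(-2 + \frac{2809}{3}\right) - 22165\right) = \left(-14728 + 102 \sqrt{102}\right) \left(\frac{2803}{3} - 22165\right) = \left(-14728 + 102 \sqrt{102}\right) \left(- \frac{63692}{3}\right) = \frac{938055776}{3} - 2165528 \sqrt{102}$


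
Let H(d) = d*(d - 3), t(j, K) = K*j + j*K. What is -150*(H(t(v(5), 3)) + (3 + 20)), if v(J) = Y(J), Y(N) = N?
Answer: -124950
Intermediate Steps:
v(J) = J
t(j, K) = 2*K*j (t(j, K) = K*j + K*j = 2*K*j)
H(d) = d*(-3 + d)
-150*(H(t(v(5), 3)) + (3 + 20)) = -150*((2*3*5)*(-3 + 2*3*5) + (3 + 20)) = -150*(30*(-3 + 30) + 23) = -150*(30*27 + 23) = -150*(810 + 23) = -150*833 = -124950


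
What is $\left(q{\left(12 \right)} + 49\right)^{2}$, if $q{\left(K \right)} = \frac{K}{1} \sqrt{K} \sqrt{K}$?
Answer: $37249$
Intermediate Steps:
$q{\left(K \right)} = K^{2}$ ($q{\left(K \right)} = K 1 \sqrt{K} \sqrt{K} = K \sqrt{K} \sqrt{K} = K^{\frac{3}{2}} \sqrt{K} = K^{2}$)
$\left(q{\left(12 \right)} + 49\right)^{2} = \left(12^{2} + 49\right)^{2} = \left(144 + 49\right)^{2} = 193^{2} = 37249$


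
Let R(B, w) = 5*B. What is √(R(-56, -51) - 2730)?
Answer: I*√3010 ≈ 54.863*I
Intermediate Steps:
√(R(-56, -51) - 2730) = √(5*(-56) - 2730) = √(-280 - 2730) = √(-3010) = I*√3010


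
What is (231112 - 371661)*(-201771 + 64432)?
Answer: 19302859111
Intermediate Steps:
(231112 - 371661)*(-201771 + 64432) = -140549*(-137339) = 19302859111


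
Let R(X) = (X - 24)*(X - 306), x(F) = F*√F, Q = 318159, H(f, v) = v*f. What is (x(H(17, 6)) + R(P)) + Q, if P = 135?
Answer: 299178 + 102*√102 ≈ 3.0021e+5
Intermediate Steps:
H(f, v) = f*v
x(F) = F^(3/2)
R(X) = (-306 + X)*(-24 + X) (R(X) = (-24 + X)*(-306 + X) = (-306 + X)*(-24 + X))
(x(H(17, 6)) + R(P)) + Q = ((17*6)^(3/2) + (7344 + 135² - 330*135)) + 318159 = (102^(3/2) + (7344 + 18225 - 44550)) + 318159 = (102*√102 - 18981) + 318159 = (-18981 + 102*√102) + 318159 = 299178 + 102*√102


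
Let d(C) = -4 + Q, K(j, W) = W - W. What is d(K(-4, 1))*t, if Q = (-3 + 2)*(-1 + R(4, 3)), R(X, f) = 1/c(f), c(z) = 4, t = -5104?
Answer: 16588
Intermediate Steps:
K(j, W) = 0
R(X, f) = ¼ (R(X, f) = 1/4 = ¼)
Q = ¾ (Q = (-3 + 2)*(-1 + ¼) = -1*(-¾) = ¾ ≈ 0.75000)
d(C) = -13/4 (d(C) = -4 + ¾ = -13/4)
d(K(-4, 1))*t = -13/4*(-5104) = 16588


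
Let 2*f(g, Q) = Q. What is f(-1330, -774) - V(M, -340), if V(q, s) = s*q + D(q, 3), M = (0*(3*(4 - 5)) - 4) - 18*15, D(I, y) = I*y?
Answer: -92725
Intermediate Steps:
f(g, Q) = Q/2
M = -274 (M = (0*(3*(-1)) - 4) - 270 = (0*(-3) - 4) - 270 = (0 - 4) - 270 = -4 - 270 = -274)
V(q, s) = 3*q + q*s (V(q, s) = s*q + q*3 = q*s + 3*q = 3*q + q*s)
f(-1330, -774) - V(M, -340) = (½)*(-774) - (-274)*(3 - 340) = -387 - (-274)*(-337) = -387 - 1*92338 = -387 - 92338 = -92725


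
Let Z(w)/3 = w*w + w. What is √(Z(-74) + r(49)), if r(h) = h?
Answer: √16255 ≈ 127.50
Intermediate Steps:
Z(w) = 3*w + 3*w² (Z(w) = 3*(w*w + w) = 3*(w² + w) = 3*(w + w²) = 3*w + 3*w²)
√(Z(-74) + r(49)) = √(3*(-74)*(1 - 74) + 49) = √(3*(-74)*(-73) + 49) = √(16206 + 49) = √16255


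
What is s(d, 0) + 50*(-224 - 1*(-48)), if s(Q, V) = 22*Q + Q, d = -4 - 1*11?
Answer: -9145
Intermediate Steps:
d = -15 (d = -4 - 11 = -15)
s(Q, V) = 23*Q
s(d, 0) + 50*(-224 - 1*(-48)) = 23*(-15) + 50*(-224 - 1*(-48)) = -345 + 50*(-224 + 48) = -345 + 50*(-176) = -345 - 8800 = -9145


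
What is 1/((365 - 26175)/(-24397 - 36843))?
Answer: 6124/2581 ≈ 2.3727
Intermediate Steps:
1/((365 - 26175)/(-24397 - 36843)) = 1/(-25810/(-61240)) = 1/(-25810*(-1/61240)) = 1/(2581/6124) = 6124/2581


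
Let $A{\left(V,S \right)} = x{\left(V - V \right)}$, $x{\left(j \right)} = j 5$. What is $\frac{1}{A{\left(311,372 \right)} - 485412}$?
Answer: $- \frac{1}{485412} \approx -2.0601 \cdot 10^{-6}$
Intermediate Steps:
$x{\left(j \right)} = 5 j$
$A{\left(V,S \right)} = 0$ ($A{\left(V,S \right)} = 5 \left(V - V\right) = 5 \cdot 0 = 0$)
$\frac{1}{A{\left(311,372 \right)} - 485412} = \frac{1}{0 - 485412} = \frac{1}{-485412} = - \frac{1}{485412}$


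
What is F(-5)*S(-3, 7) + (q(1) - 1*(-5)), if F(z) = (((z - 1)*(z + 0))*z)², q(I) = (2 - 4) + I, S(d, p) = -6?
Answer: -134996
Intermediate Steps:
q(I) = -2 + I
F(z) = z⁴*(-1 + z)² (F(z) = (((-1 + z)*z)*z)² = ((z*(-1 + z))*z)² = (z²*(-1 + z))² = z⁴*(-1 + z)²)
F(-5)*S(-3, 7) + (q(1) - 1*(-5)) = ((-5)⁴*(-1 - 5)²)*(-6) + ((-2 + 1) - 1*(-5)) = (625*(-6)²)*(-6) + (-1 + 5) = (625*36)*(-6) + 4 = 22500*(-6) + 4 = -135000 + 4 = -134996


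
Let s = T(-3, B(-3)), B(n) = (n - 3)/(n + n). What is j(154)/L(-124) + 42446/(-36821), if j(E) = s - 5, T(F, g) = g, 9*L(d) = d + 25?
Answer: -319622/405031 ≈ -0.78913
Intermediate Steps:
L(d) = 25/9 + d/9 (L(d) = (d + 25)/9 = (25 + d)/9 = 25/9 + d/9)
B(n) = (-3 + n)/(2*n) (B(n) = (-3 + n)/((2*n)) = (-3 + n)*(1/(2*n)) = (-3 + n)/(2*n))
s = 1 (s = (1/2)*(-3 - 3)/(-3) = (1/2)*(-1/3)*(-6) = 1)
j(E) = -4 (j(E) = 1 - 5 = -4)
j(154)/L(-124) + 42446/(-36821) = -4/(25/9 + (1/9)*(-124)) + 42446/(-36821) = -4/(25/9 - 124/9) + 42446*(-1/36821) = -4/(-11) - 42446/36821 = -4*(-1/11) - 42446/36821 = 4/11 - 42446/36821 = -319622/405031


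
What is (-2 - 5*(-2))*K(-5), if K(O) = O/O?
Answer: 8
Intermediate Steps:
K(O) = 1
(-2 - 5*(-2))*K(-5) = (-2 - 5*(-2))*1 = (-2 + 10)*1 = 8*1 = 8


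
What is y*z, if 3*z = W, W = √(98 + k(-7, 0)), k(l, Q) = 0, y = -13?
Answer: -91*√2/3 ≈ -42.898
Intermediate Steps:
W = 7*√2 (W = √(98 + 0) = √98 = 7*√2 ≈ 9.8995)
z = 7*√2/3 (z = (7*√2)/3 = 7*√2/3 ≈ 3.2998)
y*z = -91*√2/3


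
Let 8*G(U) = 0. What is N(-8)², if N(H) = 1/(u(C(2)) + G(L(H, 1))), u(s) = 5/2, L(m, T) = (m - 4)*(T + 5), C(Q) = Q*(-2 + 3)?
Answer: 4/25 ≈ 0.16000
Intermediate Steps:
C(Q) = Q (C(Q) = Q*1 = Q)
L(m, T) = (-4 + m)*(5 + T)
G(U) = 0 (G(U) = (⅛)*0 = 0)
u(s) = 5/2 (u(s) = 5*(½) = 5/2)
N(H) = ⅖ (N(H) = 1/(5/2 + 0) = 1/(5/2) = ⅖)
N(-8)² = (⅖)² = 4/25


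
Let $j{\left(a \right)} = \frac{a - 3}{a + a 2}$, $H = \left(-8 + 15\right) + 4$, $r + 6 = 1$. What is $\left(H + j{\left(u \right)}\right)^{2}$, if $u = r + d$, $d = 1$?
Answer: $\frac{19321}{144} \approx 134.17$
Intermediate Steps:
$r = -5$ ($r = -6 + 1 = -5$)
$H = 11$ ($H = 7 + 4 = 11$)
$u = -4$ ($u = -5 + 1 = -4$)
$j{\left(a \right)} = \frac{-3 + a}{3 a}$ ($j{\left(a \right)} = \frac{-3 + a}{a + 2 a} = \frac{-3 + a}{3 a}$)
$\left(H + j{\left(u \right)}\right)^{2} = \left(11 + \frac{-3 - 4}{3 \left(-4\right)}\right)^{2} = \left(11 + \frac{1}{3} \left(- \frac{1}{4}\right) \left(-7\right)\right)^{2} = \left(11 + \frac{7}{12}\right)^{2} = \left(\frac{139}{12}\right)^{2} = \frac{19321}{144}$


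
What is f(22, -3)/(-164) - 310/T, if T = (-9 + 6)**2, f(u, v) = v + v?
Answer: -25393/738 ≈ -34.408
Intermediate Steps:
f(u, v) = 2*v
T = 9 (T = (-3)**2 = 9)
f(22, -3)/(-164) - 310/T = (2*(-3))/(-164) - 310/9 = -6*(-1/164) - 310*1/9 = 3/82 - 310/9 = -25393/738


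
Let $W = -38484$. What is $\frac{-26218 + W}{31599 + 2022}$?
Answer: $- \frac{64702}{33621} \approx -1.9245$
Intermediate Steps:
$\frac{-26218 + W}{31599 + 2022} = \frac{-26218 - 38484}{31599 + 2022} = - \frac{64702}{33621}$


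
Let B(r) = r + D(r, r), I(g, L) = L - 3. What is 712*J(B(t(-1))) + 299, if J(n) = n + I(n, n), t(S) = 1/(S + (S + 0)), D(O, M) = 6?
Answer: 5995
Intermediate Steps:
I(g, L) = -3 + L
t(S) = 1/(2*S) (t(S) = 1/(S + S) = 1/(2*S))
B(r) = 6 + r (B(r) = r + 6 = 6 + r)
J(n) = -3 + 2*n (J(n) = n + (-3 + n) = -3 + 2*n)
712*J(B(t(-1))) + 299 = 712*(-3 + 2*(6 + (1/2)/(-1))) + 299 = 712*(-3 + 2*(6 + (1/2)*(-1))) + 299 = 712*(-3 + 2*(6 - 1/2)) + 299 = 712*(-3 + 2*(11/2)) + 299 = 712*(-3 + 11) + 299 = 712*8 + 299 = 5696 + 299 = 5995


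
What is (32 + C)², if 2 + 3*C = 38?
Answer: 1936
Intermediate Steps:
C = 12 (C = -⅔ + (⅓)*38 = -⅔ + 38/3 = 12)
(32 + C)² = (32 + 12)² = 44² = 1936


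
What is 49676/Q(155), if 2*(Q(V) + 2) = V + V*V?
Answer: 12419/3022 ≈ 4.1095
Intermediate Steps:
Q(V) = -2 + V/2 + V²/2 (Q(V) = -2 + (V + V*V)/2 = -2 + (V + V²)/2 = -2 + (V/2 + V²/2) = -2 + V/2 + V²/2)
49676/Q(155) = 49676/(-2 + (½)*155 + (½)*155²) = 49676/(-2 + 155/2 + (½)*24025) = 49676/(-2 + 155/2 + 24025/2) = 49676/12088 = 49676*(1/12088) = 12419/3022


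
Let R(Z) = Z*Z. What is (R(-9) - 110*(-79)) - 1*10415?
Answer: -1644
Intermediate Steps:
R(Z) = Z**2
(R(-9) - 110*(-79)) - 1*10415 = ((-9)**2 - 110*(-79)) - 1*10415 = (81 + 8690) - 10415 = 8771 - 10415 = -1644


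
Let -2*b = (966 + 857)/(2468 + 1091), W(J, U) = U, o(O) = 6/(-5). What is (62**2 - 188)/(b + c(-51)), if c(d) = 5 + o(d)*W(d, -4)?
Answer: 130117040/339667 ≈ 383.07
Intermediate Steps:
o(O) = -6/5 (o(O) = 6*(-1/5) = -6/5)
b = -1823/7118 (b = -(966 + 857)/(2*(2468 + 1091)) = -1823/(2*3559) = -1/2*1823/3559 = -1823/7118 ≈ -0.25611)
c(d) = 49/5 (c(d) = 5 - 6/5*(-4) = 5 + 24/5 = 49/5)
(62**2 - 188)/(b + c(-51)) = (62**2 - 188)/(-1823/7118 + 49/5) = (3844 - 188)/(339667/35590) = 3656*(35590/339667) = 130117040/339667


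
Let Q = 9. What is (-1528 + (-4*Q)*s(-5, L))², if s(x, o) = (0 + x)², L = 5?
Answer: 5895184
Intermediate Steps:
s(x, o) = x²
(-1528 + (-4*Q)*s(-5, L))² = (-1528 - 4*9*(-5)²)² = (-1528 - 36*25)² = (-1528 - 900)² = (-2428)² = 5895184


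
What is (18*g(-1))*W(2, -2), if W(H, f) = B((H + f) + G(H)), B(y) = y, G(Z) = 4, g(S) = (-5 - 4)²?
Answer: 5832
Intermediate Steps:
g(S) = 81 (g(S) = (-9)² = 81)
W(H, f) = 4 + H + f (W(H, f) = (H + f) + 4 = 4 + H + f)
(18*g(-1))*W(2, -2) = (18*81)*(4 + 2 - 2) = 1458*4 = 5832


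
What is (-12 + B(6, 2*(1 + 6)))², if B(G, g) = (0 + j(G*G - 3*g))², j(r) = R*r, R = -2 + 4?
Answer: 17424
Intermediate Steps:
R = 2
j(r) = 2*r
B(G, g) = (-6*g + 2*G²)² (B(G, g) = (0 + 2*(G*G - 3*g))² = (0 + 2*(G² - 3*g))² = (0 + (-6*g + 2*G²))² = (-6*g + 2*G²)²)
(-12 + B(6, 2*(1 + 6)))² = (-12 + 4*(6² - 6*(1 + 6))²)² = (-12 + 4*(36 - 6*7)²)² = (-12 + 4*(36 - 3*14)²)² = (-12 + 4*(36 - 42)²)² = (-12 + 4*(-6)²)² = (-12 + 4*36)² = (-12 + 144)² = 132² = 17424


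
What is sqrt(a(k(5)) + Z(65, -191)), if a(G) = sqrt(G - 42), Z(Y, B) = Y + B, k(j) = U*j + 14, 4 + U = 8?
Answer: sqrt(-126 + 2*I*sqrt(2)) ≈ 0.126 + 11.226*I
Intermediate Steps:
U = 4 (U = -4 + 8 = 4)
k(j) = 14 + 4*j (k(j) = 4*j + 14 = 14 + 4*j)
Z(Y, B) = B + Y
a(G) = sqrt(-42 + G)
sqrt(a(k(5)) + Z(65, -191)) = sqrt(sqrt(-42 + (14 + 4*5)) + (-191 + 65)) = sqrt(sqrt(-42 + (14 + 20)) - 126) = sqrt(sqrt(-42 + 34) - 126) = sqrt(sqrt(-8) - 126) = sqrt(2*I*sqrt(2) - 126) = sqrt(-126 + 2*I*sqrt(2))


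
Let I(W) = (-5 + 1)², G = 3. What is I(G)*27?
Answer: 432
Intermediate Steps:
I(W) = 16 (I(W) = (-4)² = 16)
I(G)*27 = 16*27 = 432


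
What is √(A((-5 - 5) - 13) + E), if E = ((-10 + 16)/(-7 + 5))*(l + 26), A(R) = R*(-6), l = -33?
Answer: √159 ≈ 12.610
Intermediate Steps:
A(R) = -6*R
E = 21 (E = ((-10 + 16)/(-7 + 5))*(-33 + 26) = (6/(-2))*(-7) = (6*(-½))*(-7) = -3*(-7) = 21)
√(A((-5 - 5) - 13) + E) = √(-6*((-5 - 5) - 13) + 21) = √(-6*(-10 - 13) + 21) = √(-6*(-23) + 21) = √(138 + 21) = √159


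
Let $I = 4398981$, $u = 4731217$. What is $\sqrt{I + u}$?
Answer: $\sqrt{9130198} \approx 3021.6$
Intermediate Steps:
$\sqrt{I + u} = \sqrt{4398981 + 4731217} = \sqrt{9130198}$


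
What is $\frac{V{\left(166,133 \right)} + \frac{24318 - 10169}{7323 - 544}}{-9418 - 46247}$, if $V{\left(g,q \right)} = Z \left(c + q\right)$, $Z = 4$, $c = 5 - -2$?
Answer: $- \frac{3810389}{377353035} \approx -0.010098$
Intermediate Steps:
$c = 7$ ($c = 5 + 2 = 7$)
$V{\left(g,q \right)} = 28 + 4 q$ ($V{\left(g,q \right)} = 4 \left(7 + q\right) = 28 + 4 q$)
$\frac{V{\left(166,133 \right)} + \frac{24318 - 10169}{7323 - 544}}{-9418 - 46247} = \frac{\left(28 + 4 \cdot 133\right) + \frac{24318 - 10169}{7323 - 544}}{-9418 - 46247} = \frac{\left(28 + 532\right) + \frac{14149}{6779}}{-55665} = \left(560 + 14149 \cdot \frac{1}{6779}\right) \left(- \frac{1}{55665}\right) = \left(560 + \frac{14149}{6779}\right) \left(- \frac{1}{55665}\right) = \frac{3810389}{6779} \left(- \frac{1}{55665}\right) = - \frac{3810389}{377353035}$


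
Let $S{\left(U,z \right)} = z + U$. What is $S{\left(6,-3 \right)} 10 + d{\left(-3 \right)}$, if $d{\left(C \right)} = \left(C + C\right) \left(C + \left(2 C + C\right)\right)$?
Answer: $102$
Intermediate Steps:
$S{\left(U,z \right)} = U + z$
$d{\left(C \right)} = 8 C^{2}$ ($d{\left(C \right)} = 2 C \left(C + 3 C\right) = 2 C 4 C = 8 C^{2}$)
$S{\left(6,-3 \right)} 10 + d{\left(-3 \right)} = \left(6 - 3\right) 10 + 8 \left(-3\right)^{2} = 3 \cdot 10 + 8 \cdot 9 = 30 + 72 = 102$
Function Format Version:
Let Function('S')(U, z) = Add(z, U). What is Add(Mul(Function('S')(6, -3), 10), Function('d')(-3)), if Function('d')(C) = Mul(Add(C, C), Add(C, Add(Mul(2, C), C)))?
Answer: 102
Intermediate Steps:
Function('S')(U, z) = Add(U, z)
Function('d')(C) = Mul(8, Pow(C, 2)) (Function('d')(C) = Mul(Mul(2, C), Add(C, Mul(3, C))) = Mul(Mul(2, C), Mul(4, C)) = Mul(8, Pow(C, 2)))
Add(Mul(Function('S')(6, -3), 10), Function('d')(-3)) = Add(Mul(Add(6, -3), 10), Mul(8, Pow(-3, 2))) = Add(Mul(3, 10), Mul(8, 9)) = Add(30, 72) = 102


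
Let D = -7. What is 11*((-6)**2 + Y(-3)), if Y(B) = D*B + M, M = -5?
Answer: 572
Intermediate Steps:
Y(B) = -5 - 7*B (Y(B) = -7*B - 5 = -5 - 7*B)
11*((-6)**2 + Y(-3)) = 11*((-6)**2 + (-5 - 7*(-3))) = 11*(36 + (-5 + 21)) = 11*(36 + 16) = 11*52 = 572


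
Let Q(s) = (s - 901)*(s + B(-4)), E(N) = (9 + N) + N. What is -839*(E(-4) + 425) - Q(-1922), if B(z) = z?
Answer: -5794512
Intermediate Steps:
E(N) = 9 + 2*N
Q(s) = (-901 + s)*(-4 + s) (Q(s) = (s - 901)*(s - 4) = (-901 + s)*(-4 + s))
-839*(E(-4) + 425) - Q(-1922) = -839*((9 + 2*(-4)) + 425) - (3604 + (-1922)**2 - 905*(-1922)) = -839*((9 - 8) + 425) - (3604 + 3694084 + 1739410) = -839*(1 + 425) - 1*5437098 = -839*426 - 5437098 = -357414 - 5437098 = -5794512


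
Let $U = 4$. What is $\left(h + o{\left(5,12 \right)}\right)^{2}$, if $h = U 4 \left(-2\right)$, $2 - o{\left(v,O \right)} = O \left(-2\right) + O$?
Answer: $324$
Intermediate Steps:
$o{\left(v,O \right)} = 2 + O$ ($o{\left(v,O \right)} = 2 - \left(O \left(-2\right) + O\right) = 2 - \left(- 2 O + O\right) = 2 - - O = 2 + O$)
$h = -32$ ($h = 4 \cdot 4 \left(-2\right) = 16 \left(-2\right) = -32$)
$\left(h + o{\left(5,12 \right)}\right)^{2} = \left(-32 + \left(2 + 12\right)\right)^{2} = \left(-32 + 14\right)^{2} = \left(-18\right)^{2} = 324$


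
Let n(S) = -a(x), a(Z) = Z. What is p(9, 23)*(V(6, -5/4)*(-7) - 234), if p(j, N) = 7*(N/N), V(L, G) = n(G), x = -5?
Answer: -1883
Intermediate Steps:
n(S) = 5 (n(S) = -1*(-5) = 5)
V(L, G) = 5
p(j, N) = 7 (p(j, N) = 7*1 = 7)
p(9, 23)*(V(6, -5/4)*(-7) - 234) = 7*(5*(-7) - 234) = 7*(-35 - 234) = 7*(-269) = -1883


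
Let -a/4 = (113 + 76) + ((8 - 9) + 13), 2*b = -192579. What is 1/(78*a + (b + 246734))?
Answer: 2/175465 ≈ 1.1398e-5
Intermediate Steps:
b = -192579/2 (b = (½)*(-192579) = -192579/2 ≈ -96290.)
a = -804 (a = -4*((113 + 76) + ((8 - 9) + 13)) = -4*(189 + (-1 + 13)) = -4*(189 + 12) = -4*201 = -804)
1/(78*a + (b + 246734)) = 1/(78*(-804) + (-192579/2 + 246734)) = 1/(-62712 + 300889/2) = 1/(175465/2) = 2/175465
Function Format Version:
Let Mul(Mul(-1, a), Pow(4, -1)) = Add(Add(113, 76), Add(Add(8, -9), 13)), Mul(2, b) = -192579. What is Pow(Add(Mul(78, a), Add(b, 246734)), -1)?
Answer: Rational(2, 175465) ≈ 1.1398e-5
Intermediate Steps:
b = Rational(-192579, 2) (b = Mul(Rational(1, 2), -192579) = Rational(-192579, 2) ≈ -96290.)
a = -804 (a = Mul(-4, Add(Add(113, 76), Add(Add(8, -9), 13))) = Mul(-4, Add(189, Add(-1, 13))) = Mul(-4, Add(189, 12)) = Mul(-4, 201) = -804)
Pow(Add(Mul(78, a), Add(b, 246734)), -1) = Pow(Add(Mul(78, -804), Add(Rational(-192579, 2), 246734)), -1) = Pow(Add(-62712, Rational(300889, 2)), -1) = Pow(Rational(175465, 2), -1) = Rational(2, 175465)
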